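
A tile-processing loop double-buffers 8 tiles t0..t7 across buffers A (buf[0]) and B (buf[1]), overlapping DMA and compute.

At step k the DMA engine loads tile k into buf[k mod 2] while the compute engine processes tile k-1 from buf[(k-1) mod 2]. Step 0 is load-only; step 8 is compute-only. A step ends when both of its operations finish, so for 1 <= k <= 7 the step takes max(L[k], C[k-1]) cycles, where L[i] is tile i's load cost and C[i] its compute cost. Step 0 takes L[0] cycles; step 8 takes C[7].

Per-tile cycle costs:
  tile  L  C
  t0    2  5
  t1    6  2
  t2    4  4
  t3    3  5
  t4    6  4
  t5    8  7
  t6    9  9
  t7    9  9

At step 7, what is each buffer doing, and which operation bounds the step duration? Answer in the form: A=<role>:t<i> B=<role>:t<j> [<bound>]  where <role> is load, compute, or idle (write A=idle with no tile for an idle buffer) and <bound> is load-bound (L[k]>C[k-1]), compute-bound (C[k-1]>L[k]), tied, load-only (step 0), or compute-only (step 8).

step 7: A=compute:t6 B=load:t7 [tied]

step 0: L[0]=2 → dur=2, Σ=2 | A=load:t0 B=idle [load-only]
step 1: L[1]=6 C[0]=5 → dur=6, Σ=8 | A=compute:t0 B=load:t1 [load-bound]
step 2: L[2]=4 C[1]=2 → dur=4, Σ=12 | A=load:t2 B=compute:t1 [load-bound]
step 3: L[3]=3 C[2]=4 → dur=4, Σ=16 | A=compute:t2 B=load:t3 [compute-bound]
step 4: L[4]=6 C[3]=5 → dur=6, Σ=22 | A=load:t4 B=compute:t3 [load-bound]
step 5: L[5]=8 C[4]=4 → dur=8, Σ=30 | A=compute:t4 B=load:t5 [load-bound]
step 6: L[6]=9 C[5]=7 → dur=9, Σ=39 | A=load:t6 B=compute:t5 [load-bound]
step 7: L[7]=9 C[6]=9 → dur=9, Σ=48 | A=compute:t6 B=load:t7 [tied]
step 8: C[7]=9 → dur=9, Σ=57 | A=idle B=compute:t7 [compute-only]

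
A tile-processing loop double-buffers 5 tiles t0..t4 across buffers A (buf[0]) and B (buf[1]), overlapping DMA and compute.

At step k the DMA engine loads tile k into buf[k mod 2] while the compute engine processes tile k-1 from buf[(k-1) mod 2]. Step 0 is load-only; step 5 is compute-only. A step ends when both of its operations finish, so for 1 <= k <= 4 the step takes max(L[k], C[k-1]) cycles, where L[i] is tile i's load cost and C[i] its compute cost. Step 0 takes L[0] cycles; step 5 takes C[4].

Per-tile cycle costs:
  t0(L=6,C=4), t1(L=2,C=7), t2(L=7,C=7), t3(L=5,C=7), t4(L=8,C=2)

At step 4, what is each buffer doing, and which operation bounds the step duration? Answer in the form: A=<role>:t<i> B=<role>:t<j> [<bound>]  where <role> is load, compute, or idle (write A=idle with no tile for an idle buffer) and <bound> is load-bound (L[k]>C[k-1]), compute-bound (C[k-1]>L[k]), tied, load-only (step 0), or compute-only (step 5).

[0] DMA t0→A (6c) ∥ CU idle ⇒ 6c, clock 6
[1] DMA t1→B (2c) ∥ CU A:t0 (4c) ⇒ 4c, clock 10
[2] DMA t2→A (7c) ∥ CU B:t1 (7c) ⇒ 7c, clock 17
[3] DMA t3→B (5c) ∥ CU A:t2 (7c) ⇒ 7c, clock 24
[4] DMA t4→A (8c) ∥ CU B:t3 (7c) ⇒ 8c, clock 32
[5] DMA idle ∥ CU A:t4 (2c) ⇒ 2c, clock 34

step 4: A=load:t4 B=compute:t3 [load-bound]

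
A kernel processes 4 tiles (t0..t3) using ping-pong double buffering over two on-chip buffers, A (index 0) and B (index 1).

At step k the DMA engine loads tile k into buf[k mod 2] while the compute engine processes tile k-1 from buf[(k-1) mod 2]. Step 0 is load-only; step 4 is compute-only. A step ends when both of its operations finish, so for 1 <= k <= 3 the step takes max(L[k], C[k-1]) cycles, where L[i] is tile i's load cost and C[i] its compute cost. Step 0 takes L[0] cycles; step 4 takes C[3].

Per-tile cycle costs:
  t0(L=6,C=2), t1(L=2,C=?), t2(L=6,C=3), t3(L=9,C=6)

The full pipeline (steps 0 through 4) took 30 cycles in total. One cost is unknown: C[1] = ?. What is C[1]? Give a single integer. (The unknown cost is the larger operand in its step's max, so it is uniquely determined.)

step 0 | dur = L[0]=6 = 6
step 1 | dur = max(L[1]=2, C[0]=2) = 2
step 2 | dur = max(L[2]=6, C[1]=?) = C[1]  (unknown; binding)
step 3 | dur = max(L[3]=9, C[2]=3) = 9
step 4 | dur = C[3]=6 = 6
sum of known step durations = 23
dur[2] = total - known = 30 - 23 = 7
C[1] is the binding max in step 2, so C[1] = dur[2] = 7

C[1] = 7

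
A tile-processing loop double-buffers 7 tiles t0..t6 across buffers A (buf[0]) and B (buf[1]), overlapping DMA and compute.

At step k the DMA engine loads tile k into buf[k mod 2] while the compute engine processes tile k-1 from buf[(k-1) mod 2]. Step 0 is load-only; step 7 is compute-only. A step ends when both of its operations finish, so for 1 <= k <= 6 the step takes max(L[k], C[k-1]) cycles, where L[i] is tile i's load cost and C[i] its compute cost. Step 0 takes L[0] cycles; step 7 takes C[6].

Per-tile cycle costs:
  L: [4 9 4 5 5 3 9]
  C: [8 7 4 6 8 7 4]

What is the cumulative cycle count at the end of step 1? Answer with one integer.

k=0 load=t0/4c comp=- wait=4 total=4
k=1 load=t1/9c comp=t0/8c wait=9 total=13
k=2 load=t2/4c comp=t1/7c wait=7 total=20
k=3 load=t3/5c comp=t2/4c wait=5 total=25
k=4 load=t4/5c comp=t3/6c wait=6 total=31
k=5 load=t5/3c comp=t4/8c wait=8 total=39
k=6 load=t6/9c comp=t5/7c wait=9 total=48
k=7 load=- comp=t6/4c wait=4 total=52

end_cycle[1] = 13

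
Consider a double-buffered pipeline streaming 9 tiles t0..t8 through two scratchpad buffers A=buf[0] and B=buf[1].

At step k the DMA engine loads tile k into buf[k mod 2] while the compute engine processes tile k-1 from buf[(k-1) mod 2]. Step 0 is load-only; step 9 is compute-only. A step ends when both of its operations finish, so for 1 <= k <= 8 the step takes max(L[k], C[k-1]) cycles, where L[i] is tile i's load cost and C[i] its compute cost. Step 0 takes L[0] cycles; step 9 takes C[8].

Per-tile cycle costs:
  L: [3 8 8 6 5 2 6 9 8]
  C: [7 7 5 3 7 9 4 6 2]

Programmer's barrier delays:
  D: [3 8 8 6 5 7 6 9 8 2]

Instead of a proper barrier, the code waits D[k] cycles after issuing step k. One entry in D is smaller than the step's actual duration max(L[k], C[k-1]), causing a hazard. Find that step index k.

hazard at step 6

step 0: need L[0]=3 = 3; D[0]=3 ok
step 1: need max(L[1]=8,C[0]=7) = 8; D[1]=8 ok
step 2: need max(L[2]=8,C[1]=7) = 8; D[2]=8 ok
step 3: need max(L[3]=6,C[2]=5) = 6; D[3]=6 ok
step 4: need max(L[4]=5,C[3]=3) = 5; D[4]=5 ok
step 5: need max(L[5]=2,C[4]=7) = 7; D[5]=7 ok
step 6: need max(L[6]=6,C[5]=9) = 9; D[6]=6 SHORT
step 7: need max(L[7]=9,C[6]=4) = 9; D[7]=9 ok
step 8: need max(L[8]=8,C[7]=6) = 8; D[8]=8 ok
step 9: need C[8]=2 = 2; D[9]=2 ok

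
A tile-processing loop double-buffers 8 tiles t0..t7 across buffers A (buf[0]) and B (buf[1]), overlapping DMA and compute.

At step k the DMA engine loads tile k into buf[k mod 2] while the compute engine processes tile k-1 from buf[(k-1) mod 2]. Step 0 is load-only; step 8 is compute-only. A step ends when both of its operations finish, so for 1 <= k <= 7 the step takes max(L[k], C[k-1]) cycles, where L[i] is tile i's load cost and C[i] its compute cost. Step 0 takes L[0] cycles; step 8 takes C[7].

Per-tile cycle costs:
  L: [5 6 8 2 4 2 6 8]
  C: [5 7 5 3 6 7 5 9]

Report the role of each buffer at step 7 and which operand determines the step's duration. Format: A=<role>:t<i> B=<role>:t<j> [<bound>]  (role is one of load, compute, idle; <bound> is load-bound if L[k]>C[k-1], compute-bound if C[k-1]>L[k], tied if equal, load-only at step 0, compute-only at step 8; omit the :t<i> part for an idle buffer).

[0] DMA t0→A (5c) ∥ CU idle ⇒ 5c, clock 5
[1] DMA t1→B (6c) ∥ CU A:t0 (5c) ⇒ 6c, clock 11
[2] DMA t2→A (8c) ∥ CU B:t1 (7c) ⇒ 8c, clock 19
[3] DMA t3→B (2c) ∥ CU A:t2 (5c) ⇒ 5c, clock 24
[4] DMA t4→A (4c) ∥ CU B:t3 (3c) ⇒ 4c, clock 28
[5] DMA t5→B (2c) ∥ CU A:t4 (6c) ⇒ 6c, clock 34
[6] DMA t6→A (6c) ∥ CU B:t5 (7c) ⇒ 7c, clock 41
[7] DMA t7→B (8c) ∥ CU A:t6 (5c) ⇒ 8c, clock 49
[8] DMA idle ∥ CU B:t7 (9c) ⇒ 9c, clock 58

step 7: A=compute:t6 B=load:t7 [load-bound]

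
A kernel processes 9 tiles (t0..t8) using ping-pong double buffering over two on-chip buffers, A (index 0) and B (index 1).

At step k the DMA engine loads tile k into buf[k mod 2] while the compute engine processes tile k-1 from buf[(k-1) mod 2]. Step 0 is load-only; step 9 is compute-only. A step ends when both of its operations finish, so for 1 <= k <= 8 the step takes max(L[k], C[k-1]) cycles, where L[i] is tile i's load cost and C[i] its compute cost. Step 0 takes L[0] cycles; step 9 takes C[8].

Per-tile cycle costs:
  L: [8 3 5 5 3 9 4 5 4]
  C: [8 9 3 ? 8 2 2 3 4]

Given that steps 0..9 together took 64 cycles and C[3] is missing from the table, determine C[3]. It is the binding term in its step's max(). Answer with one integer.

step 0 | dur = L[0]=8 = 8
step 1 | dur = max(L[1]=3, C[0]=8) = 8
step 2 | dur = max(L[2]=5, C[1]=9) = 9
step 3 | dur = max(L[3]=5, C[2]=3) = 5
step 4 | dur = max(L[4]=3, C[3]=?) = C[3]  (unknown; binding)
step 5 | dur = max(L[5]=9, C[4]=8) = 9
step 6 | dur = max(L[6]=4, C[5]=2) = 4
step 7 | dur = max(L[7]=5, C[6]=2) = 5
step 8 | dur = max(L[8]=4, C[7]=3) = 4
step 9 | dur = C[8]=4 = 4
sum of known step durations = 56
dur[4] = total - known = 64 - 56 = 8
C[3] is the binding max in step 4, so C[3] = dur[4] = 8

C[3] = 8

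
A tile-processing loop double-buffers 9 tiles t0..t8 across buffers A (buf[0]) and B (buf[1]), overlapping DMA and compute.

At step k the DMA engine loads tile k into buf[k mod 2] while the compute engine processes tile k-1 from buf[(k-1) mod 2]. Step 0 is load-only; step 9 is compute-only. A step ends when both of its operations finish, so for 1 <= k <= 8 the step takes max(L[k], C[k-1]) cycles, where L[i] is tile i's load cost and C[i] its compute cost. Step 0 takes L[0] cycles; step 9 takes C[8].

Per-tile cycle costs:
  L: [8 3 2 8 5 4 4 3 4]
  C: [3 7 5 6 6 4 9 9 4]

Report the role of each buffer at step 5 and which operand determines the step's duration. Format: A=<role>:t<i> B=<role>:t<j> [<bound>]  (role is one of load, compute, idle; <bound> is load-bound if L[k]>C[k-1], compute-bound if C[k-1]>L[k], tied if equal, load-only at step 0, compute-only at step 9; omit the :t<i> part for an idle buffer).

[0] DMA t0→A (8c) ∥ CU idle ⇒ 8c, clock 8
[1] DMA t1→B (3c) ∥ CU A:t0 (3c) ⇒ 3c, clock 11
[2] DMA t2→A (2c) ∥ CU B:t1 (7c) ⇒ 7c, clock 18
[3] DMA t3→B (8c) ∥ CU A:t2 (5c) ⇒ 8c, clock 26
[4] DMA t4→A (5c) ∥ CU B:t3 (6c) ⇒ 6c, clock 32
[5] DMA t5→B (4c) ∥ CU A:t4 (6c) ⇒ 6c, clock 38
[6] DMA t6→A (4c) ∥ CU B:t5 (4c) ⇒ 4c, clock 42
[7] DMA t7→B (3c) ∥ CU A:t6 (9c) ⇒ 9c, clock 51
[8] DMA t8→A (4c) ∥ CU B:t7 (9c) ⇒ 9c, clock 60
[9] DMA idle ∥ CU A:t8 (4c) ⇒ 4c, clock 64

step 5: A=compute:t4 B=load:t5 [compute-bound]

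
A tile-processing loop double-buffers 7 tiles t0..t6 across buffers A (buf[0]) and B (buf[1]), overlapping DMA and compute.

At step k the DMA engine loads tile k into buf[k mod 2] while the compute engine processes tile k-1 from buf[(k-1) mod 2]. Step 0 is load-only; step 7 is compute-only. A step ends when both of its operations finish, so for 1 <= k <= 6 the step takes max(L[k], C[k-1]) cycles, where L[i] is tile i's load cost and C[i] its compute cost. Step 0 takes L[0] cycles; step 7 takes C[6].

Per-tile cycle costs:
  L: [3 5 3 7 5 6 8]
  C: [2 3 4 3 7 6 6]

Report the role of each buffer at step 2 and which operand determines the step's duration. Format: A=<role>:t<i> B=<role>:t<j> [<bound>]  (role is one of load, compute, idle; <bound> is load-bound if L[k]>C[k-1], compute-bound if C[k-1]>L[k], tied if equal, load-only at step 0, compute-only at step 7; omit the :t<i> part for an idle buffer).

step 2: A=load:t2 B=compute:t1 [tied]

  0. 3=3c; end=3; A:t0 B:-
  1. max(5,2)=5c; end=8; A:t0 B:t1
  2. max(3,3)=3c; end=11; A:t2 B:t1
  3. max(7,4)=7c; end=18; A:t2 B:t3
  4. max(5,3)=5c; end=23; A:t4 B:t3
  5. max(6,7)=7c; end=30; A:t4 B:t5
  6. max(8,6)=8c; end=38; A:t6 B:t5
  7. 6=6c; end=44; A:t6 B:t5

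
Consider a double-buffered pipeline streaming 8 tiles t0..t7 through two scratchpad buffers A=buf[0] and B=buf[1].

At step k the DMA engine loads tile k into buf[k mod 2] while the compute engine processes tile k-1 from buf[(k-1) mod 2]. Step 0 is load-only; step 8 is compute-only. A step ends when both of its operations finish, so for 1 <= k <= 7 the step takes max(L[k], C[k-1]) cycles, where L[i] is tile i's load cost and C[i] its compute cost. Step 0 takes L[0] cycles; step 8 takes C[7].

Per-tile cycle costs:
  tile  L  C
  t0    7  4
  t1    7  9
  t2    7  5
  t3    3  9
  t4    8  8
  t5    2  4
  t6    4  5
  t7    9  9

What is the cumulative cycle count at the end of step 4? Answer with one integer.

end_cycle[4] = 37

  0. 7=7c; end=7; A:t0 B:-
  1. max(7,4)=7c; end=14; A:t0 B:t1
  2. max(7,9)=9c; end=23; A:t2 B:t1
  3. max(3,5)=5c; end=28; A:t2 B:t3
  4. max(8,9)=9c; end=37; A:t4 B:t3
  5. max(2,8)=8c; end=45; A:t4 B:t5
  6. max(4,4)=4c; end=49; A:t6 B:t5
  7. max(9,5)=9c; end=58; A:t6 B:t7
  8. 9=9c; end=67; A:t6 B:t7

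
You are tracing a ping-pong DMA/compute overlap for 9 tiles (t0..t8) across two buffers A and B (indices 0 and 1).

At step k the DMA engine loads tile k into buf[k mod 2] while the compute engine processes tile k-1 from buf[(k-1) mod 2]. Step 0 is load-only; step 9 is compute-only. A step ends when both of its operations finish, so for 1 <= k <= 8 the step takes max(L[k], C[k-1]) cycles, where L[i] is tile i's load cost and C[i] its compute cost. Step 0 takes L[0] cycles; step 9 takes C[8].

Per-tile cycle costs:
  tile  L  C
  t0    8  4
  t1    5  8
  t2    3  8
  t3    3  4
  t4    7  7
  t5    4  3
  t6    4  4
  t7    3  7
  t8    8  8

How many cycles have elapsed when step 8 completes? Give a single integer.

end_cycle[8] = 59

[0] DMA t0→A (8c) ∥ CU idle ⇒ 8c, clock 8
[1] DMA t1→B (5c) ∥ CU A:t0 (4c) ⇒ 5c, clock 13
[2] DMA t2→A (3c) ∥ CU B:t1 (8c) ⇒ 8c, clock 21
[3] DMA t3→B (3c) ∥ CU A:t2 (8c) ⇒ 8c, clock 29
[4] DMA t4→A (7c) ∥ CU B:t3 (4c) ⇒ 7c, clock 36
[5] DMA t5→B (4c) ∥ CU A:t4 (7c) ⇒ 7c, clock 43
[6] DMA t6→A (4c) ∥ CU B:t5 (3c) ⇒ 4c, clock 47
[7] DMA t7→B (3c) ∥ CU A:t6 (4c) ⇒ 4c, clock 51
[8] DMA t8→A (8c) ∥ CU B:t7 (7c) ⇒ 8c, clock 59
[9] DMA idle ∥ CU A:t8 (8c) ⇒ 8c, clock 67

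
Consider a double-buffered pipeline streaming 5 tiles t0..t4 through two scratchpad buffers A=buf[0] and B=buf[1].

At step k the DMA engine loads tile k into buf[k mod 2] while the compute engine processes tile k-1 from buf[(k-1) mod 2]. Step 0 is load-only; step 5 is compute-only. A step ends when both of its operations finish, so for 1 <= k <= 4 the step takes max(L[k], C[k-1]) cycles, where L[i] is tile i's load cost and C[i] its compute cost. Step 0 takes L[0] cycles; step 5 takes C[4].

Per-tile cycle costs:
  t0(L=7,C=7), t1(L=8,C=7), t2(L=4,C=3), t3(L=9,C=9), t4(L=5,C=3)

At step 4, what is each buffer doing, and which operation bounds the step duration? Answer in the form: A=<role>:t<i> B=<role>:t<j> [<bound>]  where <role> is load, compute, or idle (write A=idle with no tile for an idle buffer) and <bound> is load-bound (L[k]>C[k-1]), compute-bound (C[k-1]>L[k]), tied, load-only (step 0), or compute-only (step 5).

step 4: A=load:t4 B=compute:t3 [compute-bound]

  0. 7=7c; end=7; A:t0 B:-
  1. max(8,7)=8c; end=15; A:t0 B:t1
  2. max(4,7)=7c; end=22; A:t2 B:t1
  3. max(9,3)=9c; end=31; A:t2 B:t3
  4. max(5,9)=9c; end=40; A:t4 B:t3
  5. 3=3c; end=43; A:t4 B:t3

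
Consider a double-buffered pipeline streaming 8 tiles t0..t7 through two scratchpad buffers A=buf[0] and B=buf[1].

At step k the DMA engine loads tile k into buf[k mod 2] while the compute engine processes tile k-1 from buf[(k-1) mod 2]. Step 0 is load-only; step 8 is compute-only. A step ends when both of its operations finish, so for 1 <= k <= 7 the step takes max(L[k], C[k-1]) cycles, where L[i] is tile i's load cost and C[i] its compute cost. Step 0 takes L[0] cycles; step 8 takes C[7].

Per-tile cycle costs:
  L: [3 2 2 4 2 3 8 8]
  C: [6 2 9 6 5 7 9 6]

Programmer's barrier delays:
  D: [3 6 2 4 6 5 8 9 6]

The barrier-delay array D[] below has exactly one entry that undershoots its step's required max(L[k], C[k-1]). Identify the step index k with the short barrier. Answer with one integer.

hazard at step 3

step 0: need L[0]=3 = 3; D[0]=3 ok
step 1: need max(L[1]=2,C[0]=6) = 6; D[1]=6 ok
step 2: need max(L[2]=2,C[1]=2) = 2; D[2]=2 ok
step 3: need max(L[3]=4,C[2]=9) = 9; D[3]=4 SHORT
step 4: need max(L[4]=2,C[3]=6) = 6; D[4]=6 ok
step 5: need max(L[5]=3,C[4]=5) = 5; D[5]=5 ok
step 6: need max(L[6]=8,C[5]=7) = 8; D[6]=8 ok
step 7: need max(L[7]=8,C[6]=9) = 9; D[7]=9 ok
step 8: need C[7]=6 = 6; D[8]=6 ok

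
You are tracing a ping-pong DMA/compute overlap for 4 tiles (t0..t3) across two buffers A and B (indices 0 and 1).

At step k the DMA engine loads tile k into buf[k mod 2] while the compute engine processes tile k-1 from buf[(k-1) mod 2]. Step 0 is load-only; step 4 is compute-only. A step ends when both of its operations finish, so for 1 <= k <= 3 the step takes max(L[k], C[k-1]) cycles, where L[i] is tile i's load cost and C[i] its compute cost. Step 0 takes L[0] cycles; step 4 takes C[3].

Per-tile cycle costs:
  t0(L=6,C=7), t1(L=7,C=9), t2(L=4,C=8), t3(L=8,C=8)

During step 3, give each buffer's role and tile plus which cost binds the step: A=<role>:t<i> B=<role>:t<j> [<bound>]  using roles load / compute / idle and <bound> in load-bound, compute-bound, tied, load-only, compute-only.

step 3: A=compute:t2 B=load:t3 [tied]

  0. 6=6c; end=6; A:t0 B:-
  1. max(7,7)=7c; end=13; A:t0 B:t1
  2. max(4,9)=9c; end=22; A:t2 B:t1
  3. max(8,8)=8c; end=30; A:t2 B:t3
  4. 8=8c; end=38; A:t2 B:t3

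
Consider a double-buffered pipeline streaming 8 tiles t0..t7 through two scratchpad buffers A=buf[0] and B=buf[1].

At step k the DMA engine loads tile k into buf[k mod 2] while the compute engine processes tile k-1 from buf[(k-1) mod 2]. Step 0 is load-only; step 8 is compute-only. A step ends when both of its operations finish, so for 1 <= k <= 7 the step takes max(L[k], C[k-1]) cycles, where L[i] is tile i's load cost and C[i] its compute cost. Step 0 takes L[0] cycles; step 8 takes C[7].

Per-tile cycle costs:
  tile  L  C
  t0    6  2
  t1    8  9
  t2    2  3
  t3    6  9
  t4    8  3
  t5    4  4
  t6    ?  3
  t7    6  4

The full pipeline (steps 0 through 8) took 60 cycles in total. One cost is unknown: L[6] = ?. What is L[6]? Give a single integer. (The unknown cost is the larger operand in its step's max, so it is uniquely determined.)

L[6] = 8

step 0 = dur = L[0]=6 = 6
step 1 = dur = max(L[1]=8, C[0]=2) = 8
step 2 = dur = max(L[2]=2, C[1]=9) = 9
step 3 = dur = max(L[3]=6, C[2]=3) = 6
step 4 = dur = max(L[4]=8, C[3]=9) = 9
step 5 = dur = max(L[5]=4, C[4]=3) = 4
step 6 = dur = max(L[6]=?, C[5]=4) = L[6]  (unknown; binding)
step 7 = dur = max(L[7]=6, C[6]=3) = 6
step 8 = dur = C[7]=4 = 4
sum of known step durations = 52
dur[6] = total - known = 60 - 52 = 8
L[6] is the binding max in step 6, so L[6] = dur[6] = 8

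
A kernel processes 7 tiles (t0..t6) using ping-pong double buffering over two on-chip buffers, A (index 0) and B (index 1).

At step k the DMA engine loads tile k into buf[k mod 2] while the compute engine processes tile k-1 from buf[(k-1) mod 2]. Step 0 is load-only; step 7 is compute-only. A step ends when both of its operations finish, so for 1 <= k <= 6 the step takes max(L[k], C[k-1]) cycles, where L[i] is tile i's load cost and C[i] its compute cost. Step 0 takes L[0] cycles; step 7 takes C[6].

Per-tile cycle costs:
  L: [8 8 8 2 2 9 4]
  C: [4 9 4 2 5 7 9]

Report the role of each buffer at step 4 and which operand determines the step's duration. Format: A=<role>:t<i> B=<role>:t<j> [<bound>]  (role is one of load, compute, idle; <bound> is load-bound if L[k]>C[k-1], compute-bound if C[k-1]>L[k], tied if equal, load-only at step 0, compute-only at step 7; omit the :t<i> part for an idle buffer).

step 0: L[0]=8 → dur=8, Σ=8 | A=load:t0 B=idle [load-only]
step 1: L[1]=8 C[0]=4 → dur=8, Σ=16 | A=compute:t0 B=load:t1 [load-bound]
step 2: L[2]=8 C[1]=9 → dur=9, Σ=25 | A=load:t2 B=compute:t1 [compute-bound]
step 3: L[3]=2 C[2]=4 → dur=4, Σ=29 | A=compute:t2 B=load:t3 [compute-bound]
step 4: L[4]=2 C[3]=2 → dur=2, Σ=31 | A=load:t4 B=compute:t3 [tied]
step 5: L[5]=9 C[4]=5 → dur=9, Σ=40 | A=compute:t4 B=load:t5 [load-bound]
step 6: L[6]=4 C[5]=7 → dur=7, Σ=47 | A=load:t6 B=compute:t5 [compute-bound]
step 7: C[6]=9 → dur=9, Σ=56 | A=compute:t6 B=idle [compute-only]

step 4: A=load:t4 B=compute:t3 [tied]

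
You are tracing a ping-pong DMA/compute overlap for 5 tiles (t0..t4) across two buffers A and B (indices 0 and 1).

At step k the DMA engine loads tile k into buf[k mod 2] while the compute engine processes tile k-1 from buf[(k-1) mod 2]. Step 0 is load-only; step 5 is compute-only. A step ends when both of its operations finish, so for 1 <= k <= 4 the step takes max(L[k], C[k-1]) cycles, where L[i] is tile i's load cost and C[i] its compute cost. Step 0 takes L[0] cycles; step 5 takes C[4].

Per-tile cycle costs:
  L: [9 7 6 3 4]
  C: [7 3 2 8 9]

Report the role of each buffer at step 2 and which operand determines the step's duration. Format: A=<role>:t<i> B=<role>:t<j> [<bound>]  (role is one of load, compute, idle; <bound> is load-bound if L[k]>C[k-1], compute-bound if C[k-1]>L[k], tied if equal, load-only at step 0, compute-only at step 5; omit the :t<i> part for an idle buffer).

step 2: A=load:t2 B=compute:t1 [load-bound]

k=0 load=t0/9c comp=- wait=9 total=9
k=1 load=t1/7c comp=t0/7c wait=7 total=16
k=2 load=t2/6c comp=t1/3c wait=6 total=22
k=3 load=t3/3c comp=t2/2c wait=3 total=25
k=4 load=t4/4c comp=t3/8c wait=8 total=33
k=5 load=- comp=t4/9c wait=9 total=42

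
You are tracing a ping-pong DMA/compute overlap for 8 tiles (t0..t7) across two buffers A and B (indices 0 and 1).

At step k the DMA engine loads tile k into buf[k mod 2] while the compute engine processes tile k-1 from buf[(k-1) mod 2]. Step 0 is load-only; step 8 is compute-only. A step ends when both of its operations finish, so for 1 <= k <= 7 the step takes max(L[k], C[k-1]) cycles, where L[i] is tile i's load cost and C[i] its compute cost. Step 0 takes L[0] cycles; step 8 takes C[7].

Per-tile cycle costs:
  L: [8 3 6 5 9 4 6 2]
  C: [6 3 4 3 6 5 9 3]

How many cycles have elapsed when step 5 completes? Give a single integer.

end_cycle[5] = 40

  0. 8=8c; end=8; A:t0 B:-
  1. max(3,6)=6c; end=14; A:t0 B:t1
  2. max(6,3)=6c; end=20; A:t2 B:t1
  3. max(5,4)=5c; end=25; A:t2 B:t3
  4. max(9,3)=9c; end=34; A:t4 B:t3
  5. max(4,6)=6c; end=40; A:t4 B:t5
  6. max(6,5)=6c; end=46; A:t6 B:t5
  7. max(2,9)=9c; end=55; A:t6 B:t7
  8. 3=3c; end=58; A:t6 B:t7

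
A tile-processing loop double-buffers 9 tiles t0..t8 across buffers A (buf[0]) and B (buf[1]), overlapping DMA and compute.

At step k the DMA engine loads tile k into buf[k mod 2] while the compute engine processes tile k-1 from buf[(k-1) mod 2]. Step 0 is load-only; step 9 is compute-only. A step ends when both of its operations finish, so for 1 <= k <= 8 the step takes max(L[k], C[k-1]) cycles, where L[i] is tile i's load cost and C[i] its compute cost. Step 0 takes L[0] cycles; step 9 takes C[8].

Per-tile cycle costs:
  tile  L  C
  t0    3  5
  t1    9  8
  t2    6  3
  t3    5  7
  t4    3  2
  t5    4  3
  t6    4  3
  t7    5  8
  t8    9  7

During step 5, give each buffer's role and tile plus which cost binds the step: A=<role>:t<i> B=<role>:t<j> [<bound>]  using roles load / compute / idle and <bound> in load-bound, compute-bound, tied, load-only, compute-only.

step 5: A=compute:t4 B=load:t5 [load-bound]

[0] DMA t0→A (3c) ∥ CU idle ⇒ 3c, clock 3
[1] DMA t1→B (9c) ∥ CU A:t0 (5c) ⇒ 9c, clock 12
[2] DMA t2→A (6c) ∥ CU B:t1 (8c) ⇒ 8c, clock 20
[3] DMA t3→B (5c) ∥ CU A:t2 (3c) ⇒ 5c, clock 25
[4] DMA t4→A (3c) ∥ CU B:t3 (7c) ⇒ 7c, clock 32
[5] DMA t5→B (4c) ∥ CU A:t4 (2c) ⇒ 4c, clock 36
[6] DMA t6→A (4c) ∥ CU B:t5 (3c) ⇒ 4c, clock 40
[7] DMA t7→B (5c) ∥ CU A:t6 (3c) ⇒ 5c, clock 45
[8] DMA t8→A (9c) ∥ CU B:t7 (8c) ⇒ 9c, clock 54
[9] DMA idle ∥ CU A:t8 (7c) ⇒ 7c, clock 61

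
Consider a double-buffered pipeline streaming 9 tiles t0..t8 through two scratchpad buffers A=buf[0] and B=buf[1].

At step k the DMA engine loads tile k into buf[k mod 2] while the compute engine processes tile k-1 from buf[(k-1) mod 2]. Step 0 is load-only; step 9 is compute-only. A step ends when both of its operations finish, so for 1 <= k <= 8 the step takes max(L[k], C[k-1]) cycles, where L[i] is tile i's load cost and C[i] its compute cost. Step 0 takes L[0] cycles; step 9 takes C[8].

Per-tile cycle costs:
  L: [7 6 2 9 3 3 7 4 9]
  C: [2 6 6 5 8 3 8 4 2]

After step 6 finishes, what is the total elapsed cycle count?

[0] DMA t0→A (7c) ∥ CU idle ⇒ 7c, clock 7
[1] DMA t1→B (6c) ∥ CU A:t0 (2c) ⇒ 6c, clock 13
[2] DMA t2→A (2c) ∥ CU B:t1 (6c) ⇒ 6c, clock 19
[3] DMA t3→B (9c) ∥ CU A:t2 (6c) ⇒ 9c, clock 28
[4] DMA t4→A (3c) ∥ CU B:t3 (5c) ⇒ 5c, clock 33
[5] DMA t5→B (3c) ∥ CU A:t4 (8c) ⇒ 8c, clock 41
[6] DMA t6→A (7c) ∥ CU B:t5 (3c) ⇒ 7c, clock 48
[7] DMA t7→B (4c) ∥ CU A:t6 (8c) ⇒ 8c, clock 56
[8] DMA t8→A (9c) ∥ CU B:t7 (4c) ⇒ 9c, clock 65
[9] DMA idle ∥ CU A:t8 (2c) ⇒ 2c, clock 67

end_cycle[6] = 48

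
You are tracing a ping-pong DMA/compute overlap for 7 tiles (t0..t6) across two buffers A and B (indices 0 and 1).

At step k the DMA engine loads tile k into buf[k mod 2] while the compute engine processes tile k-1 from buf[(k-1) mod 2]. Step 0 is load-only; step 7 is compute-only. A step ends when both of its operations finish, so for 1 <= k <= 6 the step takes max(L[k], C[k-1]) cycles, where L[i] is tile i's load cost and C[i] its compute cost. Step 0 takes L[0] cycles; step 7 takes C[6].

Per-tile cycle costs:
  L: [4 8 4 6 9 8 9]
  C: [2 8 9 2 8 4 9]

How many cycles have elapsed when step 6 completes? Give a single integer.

step 0: L[0]=4 → dur=4, Σ=4 | A=load:t0 B=idle [load-only]
step 1: L[1]=8 C[0]=2 → dur=8, Σ=12 | A=compute:t0 B=load:t1 [load-bound]
step 2: L[2]=4 C[1]=8 → dur=8, Σ=20 | A=load:t2 B=compute:t1 [compute-bound]
step 3: L[3]=6 C[2]=9 → dur=9, Σ=29 | A=compute:t2 B=load:t3 [compute-bound]
step 4: L[4]=9 C[3]=2 → dur=9, Σ=38 | A=load:t4 B=compute:t3 [load-bound]
step 5: L[5]=8 C[4]=8 → dur=8, Σ=46 | A=compute:t4 B=load:t5 [tied]
step 6: L[6]=9 C[5]=4 → dur=9, Σ=55 | A=load:t6 B=compute:t5 [load-bound]
step 7: C[6]=9 → dur=9, Σ=64 | A=compute:t6 B=idle [compute-only]

end_cycle[6] = 55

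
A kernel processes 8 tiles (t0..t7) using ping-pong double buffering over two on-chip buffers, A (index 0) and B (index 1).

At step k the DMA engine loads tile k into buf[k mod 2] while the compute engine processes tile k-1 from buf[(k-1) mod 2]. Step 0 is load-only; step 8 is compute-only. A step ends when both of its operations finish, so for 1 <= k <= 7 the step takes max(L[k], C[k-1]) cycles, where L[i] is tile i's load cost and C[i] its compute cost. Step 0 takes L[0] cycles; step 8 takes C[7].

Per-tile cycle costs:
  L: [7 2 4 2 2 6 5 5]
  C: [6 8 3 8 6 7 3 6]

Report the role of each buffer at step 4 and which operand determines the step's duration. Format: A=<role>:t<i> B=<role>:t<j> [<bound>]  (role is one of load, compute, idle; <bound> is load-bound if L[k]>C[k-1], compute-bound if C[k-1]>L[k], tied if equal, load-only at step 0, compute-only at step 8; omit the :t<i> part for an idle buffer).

step 4: A=load:t4 B=compute:t3 [compute-bound]

[0] DMA t0→A (7c) ∥ CU idle ⇒ 7c, clock 7
[1] DMA t1→B (2c) ∥ CU A:t0 (6c) ⇒ 6c, clock 13
[2] DMA t2→A (4c) ∥ CU B:t1 (8c) ⇒ 8c, clock 21
[3] DMA t3→B (2c) ∥ CU A:t2 (3c) ⇒ 3c, clock 24
[4] DMA t4→A (2c) ∥ CU B:t3 (8c) ⇒ 8c, clock 32
[5] DMA t5→B (6c) ∥ CU A:t4 (6c) ⇒ 6c, clock 38
[6] DMA t6→A (5c) ∥ CU B:t5 (7c) ⇒ 7c, clock 45
[7] DMA t7→B (5c) ∥ CU A:t6 (3c) ⇒ 5c, clock 50
[8] DMA idle ∥ CU B:t7 (6c) ⇒ 6c, clock 56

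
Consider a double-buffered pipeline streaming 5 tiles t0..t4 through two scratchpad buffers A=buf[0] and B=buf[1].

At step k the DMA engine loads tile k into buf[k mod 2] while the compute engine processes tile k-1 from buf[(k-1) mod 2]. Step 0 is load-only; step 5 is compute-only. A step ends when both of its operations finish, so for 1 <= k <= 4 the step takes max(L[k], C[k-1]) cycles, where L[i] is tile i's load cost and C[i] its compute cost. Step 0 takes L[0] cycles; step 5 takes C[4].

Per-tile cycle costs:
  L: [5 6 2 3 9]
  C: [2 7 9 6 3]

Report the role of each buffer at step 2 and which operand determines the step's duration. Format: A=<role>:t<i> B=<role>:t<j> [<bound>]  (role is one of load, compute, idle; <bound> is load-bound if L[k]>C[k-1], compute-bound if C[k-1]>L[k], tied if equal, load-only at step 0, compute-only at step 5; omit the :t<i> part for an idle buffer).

step 2: A=load:t2 B=compute:t1 [compute-bound]

k=0 load=t0/5c comp=- wait=5 total=5
k=1 load=t1/6c comp=t0/2c wait=6 total=11
k=2 load=t2/2c comp=t1/7c wait=7 total=18
k=3 load=t3/3c comp=t2/9c wait=9 total=27
k=4 load=t4/9c comp=t3/6c wait=9 total=36
k=5 load=- comp=t4/3c wait=3 total=39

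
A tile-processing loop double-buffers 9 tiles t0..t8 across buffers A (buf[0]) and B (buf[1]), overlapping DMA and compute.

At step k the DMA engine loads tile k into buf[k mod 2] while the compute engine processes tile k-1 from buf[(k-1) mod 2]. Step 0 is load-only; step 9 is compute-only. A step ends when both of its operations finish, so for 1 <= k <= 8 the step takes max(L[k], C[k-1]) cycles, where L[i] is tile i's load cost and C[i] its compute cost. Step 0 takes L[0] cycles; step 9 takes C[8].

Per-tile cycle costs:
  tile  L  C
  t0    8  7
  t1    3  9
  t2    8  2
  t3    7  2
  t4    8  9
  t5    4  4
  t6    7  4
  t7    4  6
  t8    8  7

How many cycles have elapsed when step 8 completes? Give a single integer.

end_cycle[8] = 67

k=0 load=t0/8c comp=- wait=8 total=8
k=1 load=t1/3c comp=t0/7c wait=7 total=15
k=2 load=t2/8c comp=t1/9c wait=9 total=24
k=3 load=t3/7c comp=t2/2c wait=7 total=31
k=4 load=t4/8c comp=t3/2c wait=8 total=39
k=5 load=t5/4c comp=t4/9c wait=9 total=48
k=6 load=t6/7c comp=t5/4c wait=7 total=55
k=7 load=t7/4c comp=t6/4c wait=4 total=59
k=8 load=t8/8c comp=t7/6c wait=8 total=67
k=9 load=- comp=t8/7c wait=7 total=74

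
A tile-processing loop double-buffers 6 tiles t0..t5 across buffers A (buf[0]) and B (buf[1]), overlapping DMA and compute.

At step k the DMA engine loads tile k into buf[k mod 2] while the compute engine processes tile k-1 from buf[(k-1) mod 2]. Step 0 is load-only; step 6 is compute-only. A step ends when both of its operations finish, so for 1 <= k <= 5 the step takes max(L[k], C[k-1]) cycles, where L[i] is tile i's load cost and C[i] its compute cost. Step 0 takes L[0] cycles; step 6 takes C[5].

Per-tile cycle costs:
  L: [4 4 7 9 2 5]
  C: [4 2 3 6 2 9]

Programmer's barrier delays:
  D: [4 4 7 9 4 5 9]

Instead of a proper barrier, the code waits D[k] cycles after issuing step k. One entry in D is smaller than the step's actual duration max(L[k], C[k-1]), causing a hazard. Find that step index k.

hazard at step 4

[0] required=L[0]=4=4 vs D=4 ok
[1] required=max(L[1]=4,C[0]=4)=4 vs D=4 ok
[2] required=max(L[2]=7,C[1]=2)=7 vs D=7 ok
[3] required=max(L[3]=9,C[2]=3)=9 vs D=9 ok
[4] required=max(L[4]=2,C[3]=6)=6 vs D=4 SHORT
[5] required=max(L[5]=5,C[4]=2)=5 vs D=5 ok
[6] required=C[5]=9=9 vs D=9 ok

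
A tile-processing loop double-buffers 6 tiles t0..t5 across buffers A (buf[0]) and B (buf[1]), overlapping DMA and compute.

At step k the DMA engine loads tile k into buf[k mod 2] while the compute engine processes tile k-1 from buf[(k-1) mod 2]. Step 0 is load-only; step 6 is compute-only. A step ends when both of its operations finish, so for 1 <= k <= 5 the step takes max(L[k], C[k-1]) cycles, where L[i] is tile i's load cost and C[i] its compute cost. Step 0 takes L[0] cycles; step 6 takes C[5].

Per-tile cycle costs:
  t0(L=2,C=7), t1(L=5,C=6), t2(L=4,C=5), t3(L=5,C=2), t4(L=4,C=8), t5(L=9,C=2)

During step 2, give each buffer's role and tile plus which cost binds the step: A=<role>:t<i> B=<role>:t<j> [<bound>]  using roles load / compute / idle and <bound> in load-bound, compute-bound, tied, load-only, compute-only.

step 2: A=load:t2 B=compute:t1 [compute-bound]

[0] DMA t0→A (2c) ∥ CU idle ⇒ 2c, clock 2
[1] DMA t1→B (5c) ∥ CU A:t0 (7c) ⇒ 7c, clock 9
[2] DMA t2→A (4c) ∥ CU B:t1 (6c) ⇒ 6c, clock 15
[3] DMA t3→B (5c) ∥ CU A:t2 (5c) ⇒ 5c, clock 20
[4] DMA t4→A (4c) ∥ CU B:t3 (2c) ⇒ 4c, clock 24
[5] DMA t5→B (9c) ∥ CU A:t4 (8c) ⇒ 9c, clock 33
[6] DMA idle ∥ CU B:t5 (2c) ⇒ 2c, clock 35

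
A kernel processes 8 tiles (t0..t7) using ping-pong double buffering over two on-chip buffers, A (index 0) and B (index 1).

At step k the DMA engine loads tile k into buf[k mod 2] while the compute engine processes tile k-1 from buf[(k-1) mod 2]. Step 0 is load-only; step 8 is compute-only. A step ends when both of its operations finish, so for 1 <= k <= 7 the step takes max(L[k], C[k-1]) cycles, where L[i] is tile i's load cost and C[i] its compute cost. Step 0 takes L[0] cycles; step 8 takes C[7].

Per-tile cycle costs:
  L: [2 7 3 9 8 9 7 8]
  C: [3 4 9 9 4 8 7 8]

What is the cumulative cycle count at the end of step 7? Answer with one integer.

  0. 2=2c; end=2; A:t0 B:-
  1. max(7,3)=7c; end=9; A:t0 B:t1
  2. max(3,4)=4c; end=13; A:t2 B:t1
  3. max(9,9)=9c; end=22; A:t2 B:t3
  4. max(8,9)=9c; end=31; A:t4 B:t3
  5. max(9,4)=9c; end=40; A:t4 B:t5
  6. max(7,8)=8c; end=48; A:t6 B:t5
  7. max(8,7)=8c; end=56; A:t6 B:t7
  8. 8=8c; end=64; A:t6 B:t7

end_cycle[7] = 56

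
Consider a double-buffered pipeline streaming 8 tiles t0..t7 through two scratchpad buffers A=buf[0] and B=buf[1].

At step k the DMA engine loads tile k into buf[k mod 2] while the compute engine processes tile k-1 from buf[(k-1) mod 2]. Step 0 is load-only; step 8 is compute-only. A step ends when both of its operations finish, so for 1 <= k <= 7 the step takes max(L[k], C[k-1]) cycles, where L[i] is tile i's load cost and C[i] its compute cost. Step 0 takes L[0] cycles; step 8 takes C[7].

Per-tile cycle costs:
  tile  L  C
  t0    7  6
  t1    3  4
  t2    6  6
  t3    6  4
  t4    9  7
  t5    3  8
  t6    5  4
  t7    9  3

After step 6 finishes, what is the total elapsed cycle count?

k=0 load=t0/7c comp=- wait=7 total=7
k=1 load=t1/3c comp=t0/6c wait=6 total=13
k=2 load=t2/6c comp=t1/4c wait=6 total=19
k=3 load=t3/6c comp=t2/6c wait=6 total=25
k=4 load=t4/9c comp=t3/4c wait=9 total=34
k=5 load=t5/3c comp=t4/7c wait=7 total=41
k=6 load=t6/5c comp=t5/8c wait=8 total=49
k=7 load=t7/9c comp=t6/4c wait=9 total=58
k=8 load=- comp=t7/3c wait=3 total=61

end_cycle[6] = 49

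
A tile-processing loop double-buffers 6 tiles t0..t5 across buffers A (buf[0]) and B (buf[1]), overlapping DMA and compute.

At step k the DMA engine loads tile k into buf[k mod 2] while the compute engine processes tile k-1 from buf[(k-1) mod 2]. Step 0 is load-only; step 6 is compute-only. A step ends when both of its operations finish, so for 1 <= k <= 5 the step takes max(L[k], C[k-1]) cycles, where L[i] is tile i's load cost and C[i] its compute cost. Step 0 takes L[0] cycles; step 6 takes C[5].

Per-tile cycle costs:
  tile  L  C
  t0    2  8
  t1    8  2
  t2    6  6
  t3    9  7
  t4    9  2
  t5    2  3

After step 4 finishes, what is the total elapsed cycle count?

end_cycle[4] = 34

[0] DMA t0→A (2c) ∥ CU idle ⇒ 2c, clock 2
[1] DMA t1→B (8c) ∥ CU A:t0 (8c) ⇒ 8c, clock 10
[2] DMA t2→A (6c) ∥ CU B:t1 (2c) ⇒ 6c, clock 16
[3] DMA t3→B (9c) ∥ CU A:t2 (6c) ⇒ 9c, clock 25
[4] DMA t4→A (9c) ∥ CU B:t3 (7c) ⇒ 9c, clock 34
[5] DMA t5→B (2c) ∥ CU A:t4 (2c) ⇒ 2c, clock 36
[6] DMA idle ∥ CU B:t5 (3c) ⇒ 3c, clock 39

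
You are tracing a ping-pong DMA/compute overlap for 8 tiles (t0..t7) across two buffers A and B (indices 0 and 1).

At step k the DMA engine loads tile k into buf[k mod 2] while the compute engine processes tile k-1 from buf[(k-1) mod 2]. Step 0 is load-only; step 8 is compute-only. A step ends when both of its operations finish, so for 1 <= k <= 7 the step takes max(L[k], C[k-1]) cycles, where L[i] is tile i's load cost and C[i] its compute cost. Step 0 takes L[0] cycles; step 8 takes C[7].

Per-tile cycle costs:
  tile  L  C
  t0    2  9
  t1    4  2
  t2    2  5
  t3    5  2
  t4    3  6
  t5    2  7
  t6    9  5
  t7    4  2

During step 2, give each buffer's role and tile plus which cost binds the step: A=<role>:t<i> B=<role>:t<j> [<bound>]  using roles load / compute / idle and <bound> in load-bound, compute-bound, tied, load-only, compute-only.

step 2: A=load:t2 B=compute:t1 [tied]

k=0 load=t0/2c comp=- wait=2 total=2
k=1 load=t1/4c comp=t0/9c wait=9 total=11
k=2 load=t2/2c comp=t1/2c wait=2 total=13
k=3 load=t3/5c comp=t2/5c wait=5 total=18
k=4 load=t4/3c comp=t3/2c wait=3 total=21
k=5 load=t5/2c comp=t4/6c wait=6 total=27
k=6 load=t6/9c comp=t5/7c wait=9 total=36
k=7 load=t7/4c comp=t6/5c wait=5 total=41
k=8 load=- comp=t7/2c wait=2 total=43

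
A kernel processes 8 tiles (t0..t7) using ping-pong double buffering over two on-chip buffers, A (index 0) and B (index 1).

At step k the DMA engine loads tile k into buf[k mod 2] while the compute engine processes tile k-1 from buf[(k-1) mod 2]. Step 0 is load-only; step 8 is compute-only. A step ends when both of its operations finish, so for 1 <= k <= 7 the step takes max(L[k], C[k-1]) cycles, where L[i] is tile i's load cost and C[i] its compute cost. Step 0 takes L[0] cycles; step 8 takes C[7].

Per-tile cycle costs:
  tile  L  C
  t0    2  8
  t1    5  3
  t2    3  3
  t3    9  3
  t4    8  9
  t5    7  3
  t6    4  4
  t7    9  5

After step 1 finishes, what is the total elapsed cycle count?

  0. 2=2c; end=2; A:t0 B:-
  1. max(5,8)=8c; end=10; A:t0 B:t1
  2. max(3,3)=3c; end=13; A:t2 B:t1
  3. max(9,3)=9c; end=22; A:t2 B:t3
  4. max(8,3)=8c; end=30; A:t4 B:t3
  5. max(7,9)=9c; end=39; A:t4 B:t5
  6. max(4,3)=4c; end=43; A:t6 B:t5
  7. max(9,4)=9c; end=52; A:t6 B:t7
  8. 5=5c; end=57; A:t6 B:t7

end_cycle[1] = 10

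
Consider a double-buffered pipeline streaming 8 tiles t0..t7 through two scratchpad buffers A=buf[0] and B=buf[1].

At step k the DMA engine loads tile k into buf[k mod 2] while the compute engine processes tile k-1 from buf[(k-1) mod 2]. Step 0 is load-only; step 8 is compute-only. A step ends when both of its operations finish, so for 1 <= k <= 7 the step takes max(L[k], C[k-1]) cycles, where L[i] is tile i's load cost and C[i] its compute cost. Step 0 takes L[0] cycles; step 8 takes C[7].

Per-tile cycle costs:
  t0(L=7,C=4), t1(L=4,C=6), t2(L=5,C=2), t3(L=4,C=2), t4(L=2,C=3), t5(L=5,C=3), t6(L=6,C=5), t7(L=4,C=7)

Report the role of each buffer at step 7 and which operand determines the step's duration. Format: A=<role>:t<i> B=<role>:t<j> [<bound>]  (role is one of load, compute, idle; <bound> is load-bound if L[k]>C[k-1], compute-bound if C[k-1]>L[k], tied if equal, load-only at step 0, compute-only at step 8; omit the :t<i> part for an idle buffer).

step 7: A=compute:t6 B=load:t7 [compute-bound]

[0] DMA t0→A (7c) ∥ CU idle ⇒ 7c, clock 7
[1] DMA t1→B (4c) ∥ CU A:t0 (4c) ⇒ 4c, clock 11
[2] DMA t2→A (5c) ∥ CU B:t1 (6c) ⇒ 6c, clock 17
[3] DMA t3→B (4c) ∥ CU A:t2 (2c) ⇒ 4c, clock 21
[4] DMA t4→A (2c) ∥ CU B:t3 (2c) ⇒ 2c, clock 23
[5] DMA t5→B (5c) ∥ CU A:t4 (3c) ⇒ 5c, clock 28
[6] DMA t6→A (6c) ∥ CU B:t5 (3c) ⇒ 6c, clock 34
[7] DMA t7→B (4c) ∥ CU A:t6 (5c) ⇒ 5c, clock 39
[8] DMA idle ∥ CU B:t7 (7c) ⇒ 7c, clock 46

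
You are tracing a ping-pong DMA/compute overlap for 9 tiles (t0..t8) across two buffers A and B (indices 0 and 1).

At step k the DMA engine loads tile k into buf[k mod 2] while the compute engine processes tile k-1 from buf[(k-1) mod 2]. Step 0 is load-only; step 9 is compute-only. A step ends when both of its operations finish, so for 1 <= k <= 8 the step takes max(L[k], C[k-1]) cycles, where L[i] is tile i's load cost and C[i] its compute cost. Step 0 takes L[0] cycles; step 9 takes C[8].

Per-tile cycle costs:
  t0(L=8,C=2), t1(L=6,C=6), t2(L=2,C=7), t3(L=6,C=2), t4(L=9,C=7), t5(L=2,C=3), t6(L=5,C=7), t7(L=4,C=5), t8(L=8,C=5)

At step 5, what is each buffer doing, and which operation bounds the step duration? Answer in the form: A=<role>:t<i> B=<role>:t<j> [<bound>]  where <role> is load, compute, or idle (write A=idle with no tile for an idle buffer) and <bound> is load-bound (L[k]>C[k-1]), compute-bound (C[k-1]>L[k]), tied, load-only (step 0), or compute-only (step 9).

step 5: A=compute:t4 B=load:t5 [compute-bound]

step 0: L[0]=8 → dur=8, Σ=8 | A=load:t0 B=idle [load-only]
step 1: L[1]=6 C[0]=2 → dur=6, Σ=14 | A=compute:t0 B=load:t1 [load-bound]
step 2: L[2]=2 C[1]=6 → dur=6, Σ=20 | A=load:t2 B=compute:t1 [compute-bound]
step 3: L[3]=6 C[2]=7 → dur=7, Σ=27 | A=compute:t2 B=load:t3 [compute-bound]
step 4: L[4]=9 C[3]=2 → dur=9, Σ=36 | A=load:t4 B=compute:t3 [load-bound]
step 5: L[5]=2 C[4]=7 → dur=7, Σ=43 | A=compute:t4 B=load:t5 [compute-bound]
step 6: L[6]=5 C[5]=3 → dur=5, Σ=48 | A=load:t6 B=compute:t5 [load-bound]
step 7: L[7]=4 C[6]=7 → dur=7, Σ=55 | A=compute:t6 B=load:t7 [compute-bound]
step 8: L[8]=8 C[7]=5 → dur=8, Σ=63 | A=load:t8 B=compute:t7 [load-bound]
step 9: C[8]=5 → dur=5, Σ=68 | A=compute:t8 B=idle [compute-only]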